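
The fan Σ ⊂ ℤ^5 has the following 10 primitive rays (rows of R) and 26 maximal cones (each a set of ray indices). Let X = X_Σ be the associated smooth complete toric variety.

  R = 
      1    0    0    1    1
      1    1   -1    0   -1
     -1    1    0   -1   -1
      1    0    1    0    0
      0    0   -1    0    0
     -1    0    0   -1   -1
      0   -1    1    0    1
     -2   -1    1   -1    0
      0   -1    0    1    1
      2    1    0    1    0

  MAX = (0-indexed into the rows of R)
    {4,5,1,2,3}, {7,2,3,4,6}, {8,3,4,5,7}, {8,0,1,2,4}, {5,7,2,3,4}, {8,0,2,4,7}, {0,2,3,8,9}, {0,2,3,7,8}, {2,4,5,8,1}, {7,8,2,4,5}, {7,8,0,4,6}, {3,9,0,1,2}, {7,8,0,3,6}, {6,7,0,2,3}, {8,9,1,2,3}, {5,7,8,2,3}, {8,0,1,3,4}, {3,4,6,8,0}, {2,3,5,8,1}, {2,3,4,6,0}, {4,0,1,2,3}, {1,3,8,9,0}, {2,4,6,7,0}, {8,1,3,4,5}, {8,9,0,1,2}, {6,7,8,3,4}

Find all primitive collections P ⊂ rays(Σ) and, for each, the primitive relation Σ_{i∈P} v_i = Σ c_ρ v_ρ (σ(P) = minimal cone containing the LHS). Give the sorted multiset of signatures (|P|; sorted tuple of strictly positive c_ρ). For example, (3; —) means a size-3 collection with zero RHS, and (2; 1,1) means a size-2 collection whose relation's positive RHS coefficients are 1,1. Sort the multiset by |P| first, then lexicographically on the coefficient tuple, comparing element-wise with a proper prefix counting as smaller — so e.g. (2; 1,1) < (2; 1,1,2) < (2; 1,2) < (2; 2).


Primitive collections (12):

  P={0,5}:  v_{0} + v_{5} = 0  ⇒ sig = (2; —)
  P={1,7}:  v_{1} + v_{7} = v_{5}  ⇒ sig = (2; 1)
  P={1,6}:  v_{1} + v_{6} = v_{3} + v_{4}  ⇒ sig = (2; 1,1)
  P={4,9}:  v_{4} + v_{9} = v_{0} + v_{1}  ⇒ sig = (2; 1,1)
  P={6,9}:  v_{6} + v_{9} = v_{0} + v_{3}  ⇒ sig = (2; 1,1)
  P={5,6}:  v_{5} + v_{6} = v_{3} + v_{4} + v_{7}  ⇒ sig = (2; 1,1,1)
  P={7,9}:  v_{7} + v_{9} = v_{2} + v_{3} + v_{8}  ⇒ sig = (2; 1,1,1)
  P={5,9}:  v_{5} + v_{9} = v_{1} + v_{2} + v_{3} + v_{8}  ⇒ sig = (2; 1,1,1,1)
  P={2,6,8}:  v_{2} + v_{6} + v_{8} = v_{0} + v_{7}  ⇒ sig = (3; 1,1)
  P={2,3,4,8}:  v_{2} + v_{3} + v_{4} + v_{8} = 0  ⇒ sig = (4; —)
  P={0,3,4,7}:  v_{0} + v_{3} + v_{4} + v_{7} = v_{6}  ⇒ sig = (4; 1)
  P={0,1,2,3,8}:  v_{0} + v_{1} + v_{2} + v_{3} + v_{8} = v_{9}  ⇒ sig = (5; 1)

Sorted signature multiset PRS(X):
    |P|=2: 8 collections, coeffs (), (1), (1,1), (1,1), (1,1), (1,1,1), (1,1,1), (1,1,1,1)
    |P|=3: 1 collection, coeffs (1,1)
    |P|=4: 2 collections, coeffs (), (1)
    |P|=5: 1 collection, coeffs (1)


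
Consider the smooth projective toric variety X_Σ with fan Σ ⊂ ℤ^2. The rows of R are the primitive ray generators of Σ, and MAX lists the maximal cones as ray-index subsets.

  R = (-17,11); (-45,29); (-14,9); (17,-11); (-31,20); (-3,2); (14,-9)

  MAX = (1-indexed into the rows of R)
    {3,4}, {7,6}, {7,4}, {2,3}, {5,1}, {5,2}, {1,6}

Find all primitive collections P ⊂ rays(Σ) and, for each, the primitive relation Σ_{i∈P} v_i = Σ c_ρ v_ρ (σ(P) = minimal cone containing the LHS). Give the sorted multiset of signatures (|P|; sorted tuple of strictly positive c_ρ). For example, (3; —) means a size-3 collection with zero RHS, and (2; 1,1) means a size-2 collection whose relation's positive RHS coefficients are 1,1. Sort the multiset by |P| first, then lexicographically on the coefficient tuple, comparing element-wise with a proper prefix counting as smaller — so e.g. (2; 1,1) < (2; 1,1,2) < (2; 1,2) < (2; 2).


Minimal non-faces — 14 found among 7 rays, 7 max cones:

  P={1,4}:  v_{1} + v_{4} = 0  ⇒ sig = (2; —)
  P={3,7}:  v_{3} + v_{7} = 0  ⇒ sig = (2; —)
  P={1,3}:  v_{1} + v_{3} = v_{5}  ⇒ sig = (2; 1)
  P={1,7}:  v_{1} + v_{7} = v_{6}  ⇒ sig = (2; 1)
  P={2,7}:  v_{2} + v_{7} = v_{5}  ⇒ sig = (2; 1)
  P={3,5}:  v_{3} + v_{5} = v_{2}  ⇒ sig = (2; 1)
  P={3,6}:  v_{3} + v_{6} = v_{1}  ⇒ sig = (2; 1)
  P={4,5}:  v_{4} + v_{5} = v_{3}  ⇒ sig = (2; 1)
  P={4,6}:  v_{4} + v_{6} = v_{7}  ⇒ sig = (2; 1)
  P={5,7}:  v_{5} + v_{7} = v_{1}  ⇒ sig = (2; 1)
  P={2,6}:  v_{2} + v_{6} = v_{1} + v_{5}  ⇒ sig = (2; 1,1)
  P={1,2}:  v_{1} + v_{2} = 2·v_{5}  ⇒ sig = (2; 2)
  P={2,4}:  v_{2} + v_{4} = 2·v_{3}  ⇒ sig = (2; 2)
  P={5,6}:  v_{5} + v_{6} = 2·v_{1}  ⇒ sig = (2; 2)

Sorted signature multiset PRS(X):
    (2; —)
    (2; —)
    (2; 1)
    (2; 1)
    (2; 1)
    (2; 1)
    (2; 1)
    (2; 1)
    (2; 1)
    (2; 1)
    (2; 1,1)
    (2; 2)
    (2; 2)
    (2; 2)


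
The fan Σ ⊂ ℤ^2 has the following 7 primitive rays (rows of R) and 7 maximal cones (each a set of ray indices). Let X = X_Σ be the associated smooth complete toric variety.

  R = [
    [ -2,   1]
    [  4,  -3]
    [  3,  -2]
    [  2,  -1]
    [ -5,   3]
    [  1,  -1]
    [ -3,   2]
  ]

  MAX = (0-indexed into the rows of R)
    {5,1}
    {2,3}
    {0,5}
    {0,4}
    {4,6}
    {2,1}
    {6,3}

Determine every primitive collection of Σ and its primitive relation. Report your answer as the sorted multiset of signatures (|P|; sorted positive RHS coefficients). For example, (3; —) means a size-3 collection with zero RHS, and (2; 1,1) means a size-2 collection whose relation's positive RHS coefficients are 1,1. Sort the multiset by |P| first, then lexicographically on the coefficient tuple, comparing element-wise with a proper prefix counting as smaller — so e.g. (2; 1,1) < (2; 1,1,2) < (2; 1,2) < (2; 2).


14 collections generate NE(X_Σ); each relation:

  P={0,3}:  v_{0} + v_{3} = 0 ; sig = (2; —)
  P={2,6}:  v_{2} + v_{6} = 0 ; sig = (2; —)
  P={0,2}:  v_{0} + v_{2} = v_{5} ; sig = (2; 1)
  P={0,6}:  v_{0} + v_{6} = v_{4} ; sig = (2; 1)
  P={1,6}:  v_{1} + v_{6} = v_{5} ; sig = (2; 1)
  P={2,4}:  v_{2} + v_{4} = v_{0} ; sig = (2; 1)
  P={2,5}:  v_{2} + v_{5} = v_{1} ; sig = (2; 1)
  P={3,4}:  v_{3} + v_{4} = v_{6} ; sig = (2; 1)
  P={3,5}:  v_{3} + v_{5} = v_{2} ; sig = (2; 1)
  P={5,6}:  v_{5} + v_{6} = v_{0} ; sig = (2; 1)
  P={1,4}:  v_{1} + v_{4} = v_{0} + v_{5} ; sig = (2; 1,1)
  P={0,1}:  v_{0} + v_{1} = 2·v_{5} ; sig = (2; 2)
  P={1,3}:  v_{1} + v_{3} = 2·v_{2} ; sig = (2; 2)
  P={4,5}:  v_{4} + v_{5} = 2·v_{0} ; sig = (2; 2)

Sorted signature multiset PRS(X):
    |P|=2: 14 collections, coeffs (), (), (1), (1), (1), (1), (1), (1), (1), (1), (1,1), (2), (2), (2)


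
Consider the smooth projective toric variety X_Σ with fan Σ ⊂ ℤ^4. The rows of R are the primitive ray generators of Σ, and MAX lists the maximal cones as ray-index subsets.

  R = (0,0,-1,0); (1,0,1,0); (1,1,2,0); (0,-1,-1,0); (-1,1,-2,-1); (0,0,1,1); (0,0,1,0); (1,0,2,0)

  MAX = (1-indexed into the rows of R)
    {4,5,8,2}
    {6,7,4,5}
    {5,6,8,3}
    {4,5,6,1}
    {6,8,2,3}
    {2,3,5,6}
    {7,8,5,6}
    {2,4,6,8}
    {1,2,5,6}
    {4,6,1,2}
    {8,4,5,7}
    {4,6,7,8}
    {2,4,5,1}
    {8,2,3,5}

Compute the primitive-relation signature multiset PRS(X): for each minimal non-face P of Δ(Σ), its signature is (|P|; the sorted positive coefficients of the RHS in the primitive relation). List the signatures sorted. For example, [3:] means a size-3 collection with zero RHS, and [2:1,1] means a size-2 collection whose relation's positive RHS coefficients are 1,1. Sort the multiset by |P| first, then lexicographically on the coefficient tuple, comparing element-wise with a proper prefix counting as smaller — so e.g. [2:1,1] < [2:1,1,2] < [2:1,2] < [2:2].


9 collections generate NE(X_Σ); each relation:

  {1,7}:  v_{1} + v_{7} = 0  so sig = [2:]
  {1,8}:  v_{1} + v_{8} = v_{2}  so sig = [2:1]
  {2,7}:  v_{2} + v_{7} = v_{8}  so sig = [2:1]
  {3,4}:  v_{3} + v_{4} = v_{2}  so sig = [2:1]
  {1,3}:  v_{1} + v_{3} = 2·v_{2} + v_{5} + v_{6}  so sig = [2:1,1,2]
  {3,7}:  v_{3} + v_{7} = v_{5} + v_{6} + 2·v_{8}  so sig = [2:1,1,2]
  {4,5,6,8}:  v_{4} + v_{5} + v_{6} + v_{8} = 0  so sig = [4:]
  {2,4,5,6}:  v_{2} + v_{4} + v_{5} + v_{6} = v_{1}  so sig = [4:1]
  {2,5,6,8}:  v_{2} + v_{5} + v_{6} + v_{8} = v_{3}  so sig = [4:1]

Sorted signature multiset PRS(X):
[[2:], [2:1], [2:1], [2:1], [2:1,1,2], [2:1,1,2], [4:], [4:1], [4:1]]


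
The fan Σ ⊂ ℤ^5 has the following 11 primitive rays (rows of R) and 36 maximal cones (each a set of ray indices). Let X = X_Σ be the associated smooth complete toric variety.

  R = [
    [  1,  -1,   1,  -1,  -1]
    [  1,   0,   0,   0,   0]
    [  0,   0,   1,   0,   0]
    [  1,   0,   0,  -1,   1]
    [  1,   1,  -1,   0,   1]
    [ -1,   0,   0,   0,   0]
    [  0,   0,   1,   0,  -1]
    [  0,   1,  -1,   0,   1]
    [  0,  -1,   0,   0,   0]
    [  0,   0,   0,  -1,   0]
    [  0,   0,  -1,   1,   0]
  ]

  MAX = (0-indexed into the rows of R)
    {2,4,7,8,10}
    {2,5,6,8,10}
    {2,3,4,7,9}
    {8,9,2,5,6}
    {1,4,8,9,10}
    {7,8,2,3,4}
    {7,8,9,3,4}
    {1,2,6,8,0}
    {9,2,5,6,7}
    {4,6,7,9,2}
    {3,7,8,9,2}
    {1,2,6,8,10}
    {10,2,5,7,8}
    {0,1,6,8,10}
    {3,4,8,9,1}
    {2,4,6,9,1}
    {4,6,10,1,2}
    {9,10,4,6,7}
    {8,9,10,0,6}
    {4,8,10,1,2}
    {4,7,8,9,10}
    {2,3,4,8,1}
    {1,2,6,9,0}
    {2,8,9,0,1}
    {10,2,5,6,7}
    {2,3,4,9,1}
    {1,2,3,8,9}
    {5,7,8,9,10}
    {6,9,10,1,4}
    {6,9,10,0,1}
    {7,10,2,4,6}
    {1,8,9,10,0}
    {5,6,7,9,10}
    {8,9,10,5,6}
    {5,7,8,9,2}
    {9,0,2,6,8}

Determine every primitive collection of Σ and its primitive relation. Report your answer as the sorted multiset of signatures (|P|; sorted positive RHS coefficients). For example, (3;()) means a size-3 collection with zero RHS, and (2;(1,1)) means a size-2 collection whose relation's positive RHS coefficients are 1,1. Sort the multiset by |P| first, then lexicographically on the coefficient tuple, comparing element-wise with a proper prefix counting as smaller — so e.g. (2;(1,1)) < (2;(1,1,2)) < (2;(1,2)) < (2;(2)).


Δ(Σ) — 11 vertices, 16 min non-faces:

  P = {1,5}:  v_{1} + v_{5} = 0  →  sig = (2;())
  P = {1,7}:  v_{1} + v_{7} = v_{4}  →  sig = (2;(1))
  P = {4,5}:  v_{4} + v_{5} = v_{7}  →  sig = (2;(1))
  P = {0,7}:  v_{0} + v_{7} = v_{1} + v_{9}  →  sig = (2;(1,1))
  P = {3,10}:  v_{3} + v_{10} = v_{4} + v_{8}  →  sig = (2;(1,1))
  P = {0,5}:  v_{0} + v_{5} = v_{6} + v_{8} + v_{9}  →  sig = (2;(1,1,1))
  P = {3,6}:  v_{3} + v_{6} = v_{1} + v_{2} + v_{9}  →  sig = (2;(1,1,1))
  P = {3,5}:  v_{3} + v_{5} = v_{2} + v_{7} + v_{8} + v_{9}  →  sig = (2;(1,1,1,1))
  P = {0,3}:  v_{0} + v_{3} = 2·v_{1} + v_{2} + v_{8} + 2·v_{9}  →  sig = (2;(1,1,2,2))
  P = {0,4}:  v_{0} + v_{4} = 2·v_{1} + v_{9}  →  sig = (2;(1,2))
  P = {2,9,10}:  v_{2} + v_{9} + v_{10} = 0  →  sig = (3;())
  P = {6,7,8}:  v_{6} + v_{7} + v_{8} = 0  →  sig = (3;())
  P = {4,6,8}:  v_{4} + v_{6} + v_{8} = v_{1}  →  sig = (3;(1))
  P = {0,2,10}:  v_{0} + v_{2} + v_{10} = v_{1} + v_{6} + v_{8}  →  sig = (3;(1,1,1))
  P = {1,6,8,9}:  v_{1} + v_{6} + v_{8} + v_{9} = v_{0}  →  sig = (4;(1))
  P = {2,4,8,9}:  v_{2} + v_{4} + v_{8} + v_{9} = v_{3}  →  sig = (4;(1))

Sorted signature multiset PRS(X):
    |P|=2: 10 collections, coeffs (), (1), (1), (1,1), (1,1), (1,1,1), (1,1,1), (1,1,1,1), (1,1,2,2), (1,2)
    |P|=3: 4 collections, coeffs (), (), (1), (1,1,1)
    |P|=4: 2 collections, coeffs (1), (1)


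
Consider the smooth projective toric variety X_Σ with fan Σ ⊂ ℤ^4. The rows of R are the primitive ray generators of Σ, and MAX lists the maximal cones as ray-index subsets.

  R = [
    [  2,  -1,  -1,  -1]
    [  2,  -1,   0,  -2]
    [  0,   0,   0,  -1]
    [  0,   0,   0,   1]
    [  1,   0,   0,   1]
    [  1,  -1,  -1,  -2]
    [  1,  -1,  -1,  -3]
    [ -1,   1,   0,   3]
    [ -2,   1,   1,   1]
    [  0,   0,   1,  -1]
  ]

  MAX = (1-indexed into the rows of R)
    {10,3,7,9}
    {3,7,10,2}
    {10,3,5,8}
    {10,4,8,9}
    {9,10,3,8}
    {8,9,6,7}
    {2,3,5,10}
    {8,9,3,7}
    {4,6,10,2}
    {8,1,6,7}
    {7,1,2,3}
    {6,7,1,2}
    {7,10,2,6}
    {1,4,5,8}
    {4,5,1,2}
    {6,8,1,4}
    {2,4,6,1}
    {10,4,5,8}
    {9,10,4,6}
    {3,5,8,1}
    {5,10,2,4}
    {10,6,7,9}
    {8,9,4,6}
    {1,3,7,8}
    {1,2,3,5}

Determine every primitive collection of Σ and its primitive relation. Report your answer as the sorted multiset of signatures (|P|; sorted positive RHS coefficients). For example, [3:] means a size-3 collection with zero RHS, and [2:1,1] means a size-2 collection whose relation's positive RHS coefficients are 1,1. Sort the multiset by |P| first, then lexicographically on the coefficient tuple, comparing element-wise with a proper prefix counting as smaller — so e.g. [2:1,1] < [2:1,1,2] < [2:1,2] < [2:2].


|primitive collections| = 12. Relations:

  • {1,9}:  v_{1} + v_{9} = 0 — sig = [2:]
  • {3,4}:  v_{3} + v_{4} = 0 — sig = [2:]
  • {1,10}:  v_{1} + v_{10} = v_{2} — sig = [2:1]
  • {2,8}:  v_{2} + v_{8} = v_{5} — sig = [2:1]
  • {2,9}:  v_{2} + v_{9} = v_{10} — sig = [2:1]
  • {3,6}:  v_{3} + v_{6} = v_{7} — sig = [2:1]
  • {4,7}:  v_{4} + v_{7} = v_{6} — sig = [2:1]
  • {5,6}:  v_{5} + v_{6} = v_{1} — sig = [2:1]
  • {5,7}:  v_{5} + v_{7} = v_{1} + v_{3} — sig = [2:1,1]
  • {5,9}:  v_{5} + v_{9} = v_{8} + v_{10} — sig = [2:1,1]
  • {6,8,10}:  v_{6} + v_{8} + v_{10} = 0 — sig = [3:]
  • {7,8,10}:  v_{7} + v_{8} + v_{10} = v_{3} — sig = [3:1]

Sorted signature multiset PRS(X):
[[2:], [2:], [2:1], [2:1], [2:1], [2:1], [2:1], [2:1], [2:1,1], [2:1,1], [3:], [3:1]]


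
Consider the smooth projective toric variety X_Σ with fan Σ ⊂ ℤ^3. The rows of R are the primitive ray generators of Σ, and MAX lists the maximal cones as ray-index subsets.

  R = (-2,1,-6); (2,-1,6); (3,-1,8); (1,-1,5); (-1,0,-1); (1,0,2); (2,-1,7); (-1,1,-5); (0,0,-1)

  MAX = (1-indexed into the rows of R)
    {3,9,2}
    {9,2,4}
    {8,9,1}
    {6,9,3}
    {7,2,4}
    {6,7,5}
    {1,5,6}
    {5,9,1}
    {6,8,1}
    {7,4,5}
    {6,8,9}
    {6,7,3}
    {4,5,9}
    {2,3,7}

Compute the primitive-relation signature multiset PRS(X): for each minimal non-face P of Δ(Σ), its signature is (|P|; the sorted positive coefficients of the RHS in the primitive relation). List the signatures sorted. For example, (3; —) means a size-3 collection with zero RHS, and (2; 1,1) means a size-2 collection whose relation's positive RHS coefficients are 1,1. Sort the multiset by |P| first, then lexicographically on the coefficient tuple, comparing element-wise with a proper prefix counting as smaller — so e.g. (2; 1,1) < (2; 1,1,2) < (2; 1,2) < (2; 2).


17 minimal non-faces of Δ(Σ) (on 9 rays):

  {1,2}:  v_{1} + v_{2} = 0 — sig = (2; —)
  {4,8}:  v_{4} + v_{8} = 0 — sig = (2; —)
  {1,3}:  v_{1} + v_{3} = v_{6} — sig = (2; 1)
  {1,4}:  v_{1} + v_{4} = v_{5} — sig = (2; 1)
  {2,5}:  v_{2} + v_{5} = v_{4} — sig = (2; 1)
  {2,6}:  v_{2} + v_{6} = v_{3} — sig = (2; 1)
  {3,5}:  v_{3} + v_{5} = v_{7} — sig = (2; 1)
  {4,6}:  v_{4} + v_{6} = v_{7} — sig = (2; 1)
  {5,8}:  v_{5} + v_{8} = v_{1} — sig = (2; 1)
  {7,8}:  v_{7} + v_{8} = v_{6} — sig = (2; 1)
  {7,9}:  v_{7} + v_{9} = v_{2} — sig = (2; 1)
  {1,7}:  v_{1} + v_{7} = v_{5} + v_{6} — sig = (2; 1,1)
  {2,8}:  v_{2} + v_{8} = v_{6} + v_{9} — sig = (2; 1,1)
  {3,4}:  v_{3} + v_{4} = v_{2} + v_{7} — sig = (2; 1,1)
  {3,8}:  v_{3} + v_{8} = 2·v_{6} + v_{9} — sig = (2; 1,2)
  {5,6,9}:  v_{5} + v_{6} + v_{9} = 0 — sig = (3; —)
  {1,6,9}:  v_{1} + v_{6} + v_{9} = v_{8} — sig = (3; 1)

so the primitive-relation signature multiset is
    (2; —)
    (2; —)
    (2; 1)
    (2; 1)
    (2; 1)
    (2; 1)
    (2; 1)
    (2; 1)
    (2; 1)
    (2; 1)
    (2; 1)
    (2; 1,1)
    (2; 1,1)
    (2; 1,1)
    (2; 1,2)
    (3; —)
    (3; 1)


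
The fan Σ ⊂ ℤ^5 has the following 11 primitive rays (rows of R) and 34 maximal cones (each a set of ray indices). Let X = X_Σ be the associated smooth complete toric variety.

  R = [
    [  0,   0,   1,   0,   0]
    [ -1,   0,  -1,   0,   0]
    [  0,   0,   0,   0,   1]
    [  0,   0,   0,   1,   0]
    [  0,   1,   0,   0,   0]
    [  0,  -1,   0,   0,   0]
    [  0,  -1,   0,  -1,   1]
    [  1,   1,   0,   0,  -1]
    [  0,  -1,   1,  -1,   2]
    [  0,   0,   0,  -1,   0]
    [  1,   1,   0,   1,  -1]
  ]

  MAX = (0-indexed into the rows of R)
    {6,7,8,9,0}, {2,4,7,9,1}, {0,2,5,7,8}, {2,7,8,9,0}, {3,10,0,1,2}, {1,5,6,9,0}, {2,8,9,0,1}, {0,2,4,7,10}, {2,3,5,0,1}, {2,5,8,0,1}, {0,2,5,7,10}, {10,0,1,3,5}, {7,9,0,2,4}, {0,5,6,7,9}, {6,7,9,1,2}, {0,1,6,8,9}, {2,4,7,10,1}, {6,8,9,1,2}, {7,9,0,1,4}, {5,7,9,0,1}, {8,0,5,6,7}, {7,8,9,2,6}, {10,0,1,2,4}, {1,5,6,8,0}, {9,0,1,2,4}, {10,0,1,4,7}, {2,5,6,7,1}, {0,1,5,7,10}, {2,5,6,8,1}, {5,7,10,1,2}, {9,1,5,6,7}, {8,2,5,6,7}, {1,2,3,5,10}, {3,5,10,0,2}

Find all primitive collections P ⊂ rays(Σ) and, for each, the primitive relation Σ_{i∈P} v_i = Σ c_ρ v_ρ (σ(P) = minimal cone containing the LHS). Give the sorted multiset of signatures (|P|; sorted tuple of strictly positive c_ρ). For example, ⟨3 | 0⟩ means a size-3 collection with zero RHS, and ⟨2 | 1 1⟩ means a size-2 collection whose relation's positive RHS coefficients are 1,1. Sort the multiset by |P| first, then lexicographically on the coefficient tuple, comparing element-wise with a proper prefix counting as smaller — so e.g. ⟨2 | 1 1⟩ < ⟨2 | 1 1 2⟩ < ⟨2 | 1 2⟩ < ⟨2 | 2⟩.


The 18 primitive collections of Σ (r=11, n=5):

  P={3,9}:  v_{3} + v_{9} = 0  →  sig = ⟨2 | 0⟩
  P={4,5}:  v_{4} + v_{5} = 0  →  sig = ⟨2 | 0⟩
  P={3,7}:  v_{3} + v_{7} = v_{10}  →  sig = ⟨2 | 1⟩
  P={9,10}:  v_{9} + v_{10} = v_{7}  →  sig = ⟨2 | 1⟩
  P={3,6}:  v_{3} + v_{6} = v_{2} + v_{5}  →  sig = ⟨2 | 1 1⟩
  P={4,6}:  v_{4} + v_{6} = v_{2} + v_{9}  →  sig = ⟨2 | 1 1⟩
  P={6,10}:  v_{6} + v_{10} = v_{2} + v_{5} + v_{7}  →  sig = ⟨2 | 1 1 1⟩
  P={3,4}:  v_{3} + v_{4} = v_{0} + v_{1} + v_{2} + v_{10}  →  sig = ⟨2 | 1 1 1 1⟩
  P={8,10}:  v_{8} + v_{10} = v_{0} + 2·v_{2} + v_{5} + v_{7}  →  sig = ⟨2 | 1 1 1 2⟩
  P={3,8}:  v_{3} + v_{8} = v_{0} + 2·v_{2} + v_{5}  →  sig = ⟨2 | 1 1 2⟩
  P={4,8}:  v_{4} + v_{8} = v_{0} + 2·v_{2} + v_{9}  →  sig = ⟨2 | 1 1 2⟩
  P={0,2,6}:  v_{0} + v_{2} + v_{6} = v_{8}  →  sig = ⟨3 | 1⟩
  P={2,5,9}:  v_{2} + v_{5} + v_{9} = v_{6}  →  sig = ⟨3 | 1⟩
  P={1,7,8}:  v_{1} + v_{7} + v_{8} = v_{2} + v_{9}  →  sig = ⟨3 | 1 1⟩
  P={5,8,9}:  v_{5} + v_{8} + v_{9} = v_{0} + 2·v_{6}  →  sig = ⟨3 | 1 2⟩
  P={0,1,2,7}:  v_{0} + v_{1} + v_{2} + v_{7} = v_{4}  →  sig = ⟨4 | 1⟩
  P={0,1,6,7}:  v_{0} + v_{1} + v_{6} + v_{7} = v_{9}  →  sig = ⟨4 | 1⟩
  P={0,1,2,5,10}:  v_{0} + v_{1} + v_{2} + v_{5} + v_{10} = v_{3}  →  sig = ⟨5 | 1⟩

Sorted signature multiset PRS(X):
    |P|=2: 11 collections, coeffs (), (), (1), (1), (1,1), (1,1), (1,1,1), (1,1,1,1), (1,1,1,2), (1,1,2), (1,1,2)
    |P|=3: 4 collections, coeffs (1), (1), (1,1), (1,2)
    |P|=4: 2 collections, coeffs (1), (1)
    |P|=5: 1 collection, coeffs (1)


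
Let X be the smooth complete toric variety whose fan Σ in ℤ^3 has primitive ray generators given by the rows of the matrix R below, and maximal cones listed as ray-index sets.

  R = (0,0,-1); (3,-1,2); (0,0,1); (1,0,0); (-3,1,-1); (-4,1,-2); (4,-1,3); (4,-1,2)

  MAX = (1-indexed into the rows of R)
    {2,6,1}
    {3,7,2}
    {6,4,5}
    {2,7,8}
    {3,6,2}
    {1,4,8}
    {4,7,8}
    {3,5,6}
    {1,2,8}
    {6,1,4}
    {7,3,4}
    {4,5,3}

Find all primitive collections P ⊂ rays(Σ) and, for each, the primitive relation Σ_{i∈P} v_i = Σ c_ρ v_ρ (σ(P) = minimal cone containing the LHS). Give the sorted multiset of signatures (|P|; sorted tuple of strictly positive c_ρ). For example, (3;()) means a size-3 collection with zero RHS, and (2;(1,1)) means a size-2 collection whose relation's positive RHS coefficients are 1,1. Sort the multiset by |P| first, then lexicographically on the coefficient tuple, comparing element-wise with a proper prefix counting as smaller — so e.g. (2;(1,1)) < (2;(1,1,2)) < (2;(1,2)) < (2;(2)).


11 minimal non-faces of Δ(Σ) (on 8 rays):

  {1,3}:  v_{1} + v_{3} = 0  ⇒ sig = (2;())
  {6,8}:  v_{6} + v_{8} = 0  ⇒ sig = (2;())
  {1,7}:  v_{1} + v_{7} = v_{8}  ⇒ sig = (2;(1))
  {2,4}:  v_{2} + v_{4} = v_{8}  ⇒ sig = (2;(1))
  {2,5}:  v_{2} + v_{5} = v_{3}  ⇒ sig = (2;(1))
  {3,8}:  v_{3} + v_{8} = v_{7}  ⇒ sig = (2;(1))
  {6,7}:  v_{6} + v_{7} = v_{3}  ⇒ sig = (2;(1))
  {1,5}:  v_{1} + v_{5} = v_{4} + v_{6}  ⇒ sig = (2;(1,1))
  {5,8}:  v_{5} + v_{8} = v_{3} + v_{4}  ⇒ sig = (2;(1,1))
  {5,7}:  v_{5} + v_{7} = 2·v_{3} + v_{4}  ⇒ sig = (2;(1,2))
  {3,4,6}:  v_{3} + v_{4} + v_{6} = v_{5}  ⇒ sig = (3;(1))

Sorted signature multiset PRS(X):
{ (2;()) ×2,  (2;(1)) ×5,  (2;(1,1)) ×2,  (2;(1,2)),  (3;(1)) }


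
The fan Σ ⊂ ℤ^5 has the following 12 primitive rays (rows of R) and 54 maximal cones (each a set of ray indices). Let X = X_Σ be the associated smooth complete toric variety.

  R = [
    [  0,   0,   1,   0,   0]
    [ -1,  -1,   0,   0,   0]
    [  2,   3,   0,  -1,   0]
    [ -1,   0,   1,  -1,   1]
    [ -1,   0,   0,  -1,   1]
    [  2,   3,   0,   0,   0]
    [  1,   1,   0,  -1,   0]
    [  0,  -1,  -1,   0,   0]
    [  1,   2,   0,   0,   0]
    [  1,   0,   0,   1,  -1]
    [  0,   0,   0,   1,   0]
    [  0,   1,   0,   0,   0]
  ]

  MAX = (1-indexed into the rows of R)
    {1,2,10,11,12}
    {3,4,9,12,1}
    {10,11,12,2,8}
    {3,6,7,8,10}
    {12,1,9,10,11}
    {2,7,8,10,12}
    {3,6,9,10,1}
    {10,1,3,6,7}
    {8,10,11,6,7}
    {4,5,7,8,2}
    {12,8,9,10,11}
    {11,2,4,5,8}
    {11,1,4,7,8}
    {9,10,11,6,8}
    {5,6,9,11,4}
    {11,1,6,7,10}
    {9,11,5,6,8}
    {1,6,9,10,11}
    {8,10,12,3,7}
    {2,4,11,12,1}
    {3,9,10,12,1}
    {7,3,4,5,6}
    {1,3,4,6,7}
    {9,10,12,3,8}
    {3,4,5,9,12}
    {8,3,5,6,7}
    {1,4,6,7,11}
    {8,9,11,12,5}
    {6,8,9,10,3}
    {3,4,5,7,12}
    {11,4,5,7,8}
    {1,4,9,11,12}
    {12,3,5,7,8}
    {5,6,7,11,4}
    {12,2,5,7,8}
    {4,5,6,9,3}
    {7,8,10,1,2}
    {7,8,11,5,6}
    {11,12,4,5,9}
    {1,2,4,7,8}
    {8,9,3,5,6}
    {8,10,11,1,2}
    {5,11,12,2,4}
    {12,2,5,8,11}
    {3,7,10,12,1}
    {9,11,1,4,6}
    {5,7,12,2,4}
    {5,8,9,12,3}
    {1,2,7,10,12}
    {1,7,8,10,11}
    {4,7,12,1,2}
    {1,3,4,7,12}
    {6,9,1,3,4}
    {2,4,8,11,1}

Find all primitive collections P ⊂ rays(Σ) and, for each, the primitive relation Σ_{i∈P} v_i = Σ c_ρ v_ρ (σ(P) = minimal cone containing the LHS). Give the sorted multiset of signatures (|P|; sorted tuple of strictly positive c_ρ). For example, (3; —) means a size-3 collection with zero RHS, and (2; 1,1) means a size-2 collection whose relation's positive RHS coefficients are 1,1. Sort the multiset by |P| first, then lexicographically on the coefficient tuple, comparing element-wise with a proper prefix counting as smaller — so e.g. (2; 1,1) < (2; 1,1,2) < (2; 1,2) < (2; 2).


Minimal non-faces — 19 found among 12 rays, 54 max cones:

  • {5,10}:  v_{5} + v_{10} = 0  ⟹  sig = (2; —)
  • {1,5}:  v_{1} + v_{5} = v_{4}  ⟹  sig = (2; 1)
  • {2,6}:  v_{2} + v_{6} = v_{9}  ⟹  sig = (2; 1)
  • {2,9}:  v_{2} + v_{9} = v_{12}  ⟹  sig = (2; 1)
  • {3,11}:  v_{3} + v_{11} = v_{6}  ⟹  sig = (2; 1)
  • {4,10}:  v_{4} + v_{10} = v_{1}  ⟹  sig = (2; 1)
  • {7,9}:  v_{7} + v_{9} = v_{3}  ⟹  sig = (2; 1)
  • {2,3}:  v_{2} + v_{3} = v_{7} + v_{12}  ⟹  sig = (2; 1,1)
  • {6,12}:  v_{6} + v_{12} = 2·v_{9}  ⟹  sig = (2; 2)
  • {1,8,12}:  v_{1} + v_{8} + v_{12} = 0  ⟹  sig = (3; —)
  • {2,7,11}:  v_{2} + v_{7} + v_{11} = 0  ⟹  sig = (3; —)
  • {4,8,12}:  v_{4} + v_{8} + v_{12} = v_{5}  ⟹  sig = (3; 1)
  • {7,11,12}:  v_{7} + v_{11} + v_{12} = v_{9}  ⟹  sig = (3; 1)
  • {1,8,9}:  v_{1} + v_{8} + v_{9} = v_{7} + v_{11}  ⟹  sig = (3; 1,1)
  • {4,8,9}:  v_{4} + v_{8} + v_{9} = v_{5} + v_{7} + v_{11}  ⟹  sig = (3; 1,1,1)
  • {3,4,8}:  v_{3} + v_{4} + v_{8} = v_{5} + 2·v_{7} + v_{11}  ⟹  sig = (3; 1,1,2)
  • {1,3,8}:  v_{1} + v_{3} + v_{8} = 2·v_{7} + v_{11}  ⟹  sig = (3; 1,2)
  • {4,6,8}:  v_{4} + v_{6} + v_{8} = v_{5} + 2·v_{7} + 2·v_{11}  ⟹  sig = (3; 1,2,2)
  • {1,6,8}:  v_{1} + v_{6} + v_{8} = 2·v_{7} + 2·v_{11}  ⟹  sig = (3; 2,2)

Sorted signature multiset PRS(X):
    |P|=2: 9 collections, coeffs (), (1), (1), (1), (1), (1), (1), (1,1), (2)
    |P|=3: 10 collections, coeffs (), (), (1), (1), (1,1), (1,1,1), (1,1,2), (1,2), (1,2,2), (2,2)


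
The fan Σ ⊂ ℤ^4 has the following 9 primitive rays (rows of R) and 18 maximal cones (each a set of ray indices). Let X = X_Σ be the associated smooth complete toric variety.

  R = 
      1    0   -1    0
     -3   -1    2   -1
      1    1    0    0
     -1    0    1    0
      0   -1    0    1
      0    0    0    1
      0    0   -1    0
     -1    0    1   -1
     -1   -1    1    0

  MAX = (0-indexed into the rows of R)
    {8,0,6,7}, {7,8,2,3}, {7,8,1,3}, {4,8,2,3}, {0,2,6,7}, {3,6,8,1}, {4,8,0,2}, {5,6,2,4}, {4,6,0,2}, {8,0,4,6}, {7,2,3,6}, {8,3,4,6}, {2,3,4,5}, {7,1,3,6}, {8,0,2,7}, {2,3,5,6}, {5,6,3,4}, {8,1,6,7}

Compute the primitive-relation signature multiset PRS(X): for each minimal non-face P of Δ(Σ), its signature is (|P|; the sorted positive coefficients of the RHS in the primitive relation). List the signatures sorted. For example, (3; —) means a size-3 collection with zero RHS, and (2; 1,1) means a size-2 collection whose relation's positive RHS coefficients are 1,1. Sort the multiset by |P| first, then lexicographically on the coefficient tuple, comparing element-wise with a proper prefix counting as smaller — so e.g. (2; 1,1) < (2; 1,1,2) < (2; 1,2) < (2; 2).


12 collections generate NE(X_Σ); each relation:

  P={0,3}:  v_{0} + v_{3} = 0 — sig = (2; —)
  P={4,7}:  v_{4} + v_{7} = v_{8} — sig = (2; 1)
  P={5,7}:  v_{5} + v_{7} = v_{3} — sig = (2; 1)
  P={1,2}:  v_{1} + v_{2} = v_{3} + v_{7} — sig = (2; 1,1)
  P={5,8}:  v_{5} + v_{8} = v_{3} + v_{4} — sig = (2; 1,1)
  P={0,1}:  v_{0} + v_{1} = v_{6} + v_{7} + v_{8} — sig = (2; 1,1,1)
  P={0,5}:  v_{0} + v_{5} = v_{2} + v_{4} + v_{6} — sig = (2; 1,1,1)
  P={1,4}:  v_{1} + v_{4} = v_{3} + v_{6} + 2·v_{8} — sig = (2; 1,1,2)
  P={1,5}:  v_{1} + v_{5} = 2·v_{3} + v_{6} + v_{8} — sig = (2; 1,1,2)
  P={2,6,8}:  v_{2} + v_{6} + v_{8} = 0 — sig = (3; —)
  P={2,3,4,6}:  v_{2} + v_{3} + v_{4} + v_{6} = v_{5} — sig = (4; 1)
  P={3,6,7,8}:  v_{3} + v_{6} + v_{7} + v_{8} = v_{1} — sig = (4; 1)

Signatures (|P|; sorted positive RHS coefficients), sorted:
{ (2; —),  (2; 1) ×2,  (2; 1,1) ×2,  (2; 1,1,1) ×2,  (2; 1,1,2) ×2,  (3; —),  (4; 1) ×2 }


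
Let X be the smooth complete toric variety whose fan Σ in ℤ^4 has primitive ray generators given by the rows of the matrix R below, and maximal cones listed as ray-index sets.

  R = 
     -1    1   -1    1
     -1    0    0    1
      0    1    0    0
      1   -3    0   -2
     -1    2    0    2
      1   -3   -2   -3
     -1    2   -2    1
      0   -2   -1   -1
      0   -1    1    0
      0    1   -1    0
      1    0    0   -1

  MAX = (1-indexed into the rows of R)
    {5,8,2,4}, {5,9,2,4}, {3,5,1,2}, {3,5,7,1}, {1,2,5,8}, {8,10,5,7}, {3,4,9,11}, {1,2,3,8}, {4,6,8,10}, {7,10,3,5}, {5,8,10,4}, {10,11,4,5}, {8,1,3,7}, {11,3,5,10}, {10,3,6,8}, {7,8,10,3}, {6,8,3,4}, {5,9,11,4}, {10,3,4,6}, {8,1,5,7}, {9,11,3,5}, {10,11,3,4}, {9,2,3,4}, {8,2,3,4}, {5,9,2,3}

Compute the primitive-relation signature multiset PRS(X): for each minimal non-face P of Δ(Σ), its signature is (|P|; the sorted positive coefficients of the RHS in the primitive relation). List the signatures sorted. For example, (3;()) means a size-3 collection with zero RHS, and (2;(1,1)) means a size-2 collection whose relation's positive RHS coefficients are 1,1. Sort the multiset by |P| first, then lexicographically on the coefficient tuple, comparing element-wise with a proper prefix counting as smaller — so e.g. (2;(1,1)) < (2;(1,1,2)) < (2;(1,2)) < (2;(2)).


Σ has 22 primitive collections:

  {2,11}:  v_{2} + v_{11} = 0 — sig = (2;())
  {9,10}:  v_{9} + v_{10} = 0 — sig = (2;())
  {1,4}:  v_{1} + v_{4} = v_{8} — sig = (2;(1))
  {1,9}:  v_{1} + v_{9} = v_{2} — sig = (2;(1))
  {1,10}:  v_{1} + v_{10} = v_{7} — sig = (2;(1))
  {1,11}:  v_{1} + v_{11} = v_{10} — sig = (2;(1))
  {2,10}:  v_{2} + v_{10} = v_{1} — sig = (2;(1))
  {7,9}:  v_{7} + v_{9} = v_{1} — sig = (2;(1))
  {4,7}:  v_{4} + v_{7} = v_{8} + v_{10} — sig = (2;(1,1))
  {5,6}:  v_{5} + v_{6} = v_{8} + v_{10} — sig = (2;(1,1))
  {8,9}:  v_{8} + v_{9} = v_{2} + v_{4} — sig = (2;(1,1))
  {8,11}:  v_{8} + v_{11} = v_{4} + v_{10} — sig = (2;(1,1))
  {6,9}:  v_{6} + v_{9} = v_{3} + v_{4} + v_{8} — sig = (2;(1,1,1))
  {1,6}:  v_{1} + v_{6} = v_{3} + 2·v_{8} + v_{10} — sig = (2;(1,1,2))
  {2,6}:  v_{2} + v_{6} = v_{3} + 2·v_{8} — sig = (2;(1,2))
  {6,7}:  v_{6} + v_{7} = v_{3} + 2·v_{8} + 2·v_{10} — sig = (2;(1,2,2))
  {6,11}:  v_{6} + v_{11} = v_{3} + 2·v_{4} + 2·v_{10} — sig = (2;(1,2,2))
  {2,7}:  v_{2} + v_{7} = 2·v_{1} — sig = (2;(2))
  {7,11}:  v_{7} + v_{11} = 2·v_{10} — sig = (2;(2))
  {3,4,5}:  v_{3} + v_{4} + v_{5} = 0 — sig = (3;())
  {3,5,8}:  v_{3} + v_{5} + v_{8} = v_{1} — sig = (3;(1))
  {3,4,8,10}:  v_{3} + v_{4} + v_{8} + v_{10} = v_{6} — sig = (4;(1))

so the primitive-relation signature multiset is
    |P|=2: 19 collections, coeffs (), (), (1), (1), (1), (1), (1), (1), (1,1), (1,1), (1,1), (1,1), (1,1,1), (1,1,2), (1,2), (1,2,2), (1,2,2), (2), (2)
    |P|=3: 2 collections, coeffs (), (1)
    |P|=4: 1 collection, coeffs (1)


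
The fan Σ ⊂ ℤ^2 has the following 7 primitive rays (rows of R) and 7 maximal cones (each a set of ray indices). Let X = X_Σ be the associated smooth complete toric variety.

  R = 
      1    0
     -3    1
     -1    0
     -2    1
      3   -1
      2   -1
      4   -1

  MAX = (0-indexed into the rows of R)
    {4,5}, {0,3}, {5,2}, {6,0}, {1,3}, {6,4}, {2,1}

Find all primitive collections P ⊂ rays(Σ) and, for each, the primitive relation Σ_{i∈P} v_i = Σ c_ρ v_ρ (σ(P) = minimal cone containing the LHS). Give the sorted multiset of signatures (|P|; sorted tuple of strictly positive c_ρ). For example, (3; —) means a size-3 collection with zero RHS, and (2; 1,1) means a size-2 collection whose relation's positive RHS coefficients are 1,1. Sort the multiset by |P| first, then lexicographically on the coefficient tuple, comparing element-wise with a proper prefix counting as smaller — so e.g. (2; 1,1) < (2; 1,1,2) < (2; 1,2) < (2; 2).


Primitive collections (14):

  P = {0,2}:  v_{0} + v_{2} = 0  ⇒ sig = (2; —)
  P = {1,4}:  v_{1} + v_{4} = 0  ⇒ sig = (2; —)
  P = {3,5}:  v_{3} + v_{5} = 0  ⇒ sig = (2; —)
  P = {0,1}:  v_{0} + v_{1} = v_{3}  ⇒ sig = (2; 1)
  P = {0,4}:  v_{0} + v_{4} = v_{6}  ⇒ sig = (2; 1)
  P = {0,5}:  v_{0} + v_{5} = v_{4}  ⇒ sig = (2; 1)
  P = {1,5}:  v_{1} + v_{5} = v_{2}  ⇒ sig = (2; 1)
  P = {1,6}:  v_{1} + v_{6} = v_{0}  ⇒ sig = (2; 1)
  P = {2,3}:  v_{2} + v_{3} = v_{1}  ⇒ sig = (2; 1)
  P = {2,4}:  v_{2} + v_{4} = v_{5}  ⇒ sig = (2; 1)
  P = {2,6}:  v_{2} + v_{6} = v_{4}  ⇒ sig = (2; 1)
  P = {3,4}:  v_{3} + v_{4} = v_{0}  ⇒ sig = (2; 1)
  P = {3,6}:  v_{3} + v_{6} = 2·v_{0}  ⇒ sig = (2; 2)
  P = {5,6}:  v_{5} + v_{6} = 2·v_{4}  ⇒ sig = (2; 2)

Sorted signature multiset PRS(X):
    |P|=2: 14 collections, coeffs (), (), (), (1), (1), (1), (1), (1), (1), (1), (1), (1), (2), (2)


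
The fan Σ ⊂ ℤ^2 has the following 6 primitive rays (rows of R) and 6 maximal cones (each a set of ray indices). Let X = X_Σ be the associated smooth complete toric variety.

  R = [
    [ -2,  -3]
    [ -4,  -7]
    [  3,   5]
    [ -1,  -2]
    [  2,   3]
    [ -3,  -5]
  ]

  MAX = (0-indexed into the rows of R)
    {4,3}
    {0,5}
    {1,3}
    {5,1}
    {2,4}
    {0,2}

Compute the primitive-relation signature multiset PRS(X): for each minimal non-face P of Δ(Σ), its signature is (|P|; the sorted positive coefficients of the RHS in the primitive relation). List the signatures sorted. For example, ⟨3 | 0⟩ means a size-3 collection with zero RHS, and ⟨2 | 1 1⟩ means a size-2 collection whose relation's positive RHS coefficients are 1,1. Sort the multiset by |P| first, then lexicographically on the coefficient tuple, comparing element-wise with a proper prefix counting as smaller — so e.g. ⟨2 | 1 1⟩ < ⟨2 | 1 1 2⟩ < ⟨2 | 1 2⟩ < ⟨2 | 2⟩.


|primitive collections| = 9. Relations:

  {0,4}:  v_{0} + v_{4} = 0  →  sig = ⟨2 | 0⟩
  {2,5}:  v_{2} + v_{5} = 0  →  sig = ⟨2 | 0⟩
  {0,3}:  v_{0} + v_{3} = v_{5}  →  sig = ⟨2 | 1⟩
  {1,2}:  v_{1} + v_{2} = v_{3}  →  sig = ⟨2 | 1⟩
  {2,3}:  v_{2} + v_{3} = v_{4}  →  sig = ⟨2 | 1⟩
  {3,5}:  v_{3} + v_{5} = v_{1}  →  sig = ⟨2 | 1⟩
  {4,5}:  v_{4} + v_{5} = v_{3}  →  sig = ⟨2 | 1⟩
  {0,1}:  v_{0} + v_{1} = 2·v_{5}  →  sig = ⟨2 | 2⟩
  {1,4}:  v_{1} + v_{4} = 2·v_{3}  →  sig = ⟨2 | 2⟩

Hence PRS(X_Σ) =
    |P|=2: 9 collections, coeffs (), (), (1), (1), (1), (1), (1), (2), (2)


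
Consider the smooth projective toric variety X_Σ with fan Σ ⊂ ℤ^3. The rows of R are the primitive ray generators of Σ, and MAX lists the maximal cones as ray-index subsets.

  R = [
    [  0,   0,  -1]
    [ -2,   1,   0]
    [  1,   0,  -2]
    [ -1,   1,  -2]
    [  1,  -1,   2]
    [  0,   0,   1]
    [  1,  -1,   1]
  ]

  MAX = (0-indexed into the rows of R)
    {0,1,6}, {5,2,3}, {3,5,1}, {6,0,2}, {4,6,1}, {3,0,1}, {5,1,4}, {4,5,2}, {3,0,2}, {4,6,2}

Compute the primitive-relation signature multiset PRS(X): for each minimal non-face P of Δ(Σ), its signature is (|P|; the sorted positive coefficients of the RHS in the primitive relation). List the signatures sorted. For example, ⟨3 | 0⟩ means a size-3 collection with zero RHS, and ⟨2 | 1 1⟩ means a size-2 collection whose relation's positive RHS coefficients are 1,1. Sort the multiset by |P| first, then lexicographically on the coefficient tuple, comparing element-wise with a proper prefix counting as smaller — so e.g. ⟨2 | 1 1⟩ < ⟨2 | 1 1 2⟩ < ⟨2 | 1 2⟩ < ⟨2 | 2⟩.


Minimal non-faces — 6 found among 7 rays, 10 max cones:

  • {0,5}:  v_{0} + v_{5} = 0 ; sig = ⟨2 | 0⟩
  • {3,4}:  v_{3} + v_{4} = 0 ; sig = ⟨2 | 0⟩
  • {0,4}:  v_{0} + v_{4} = v_{6} ; sig = ⟨2 | 1⟩
  • {1,2}:  v_{1} + v_{2} = v_{3} ; sig = ⟨2 | 1⟩
  • {3,6}:  v_{3} + v_{6} = v_{0} ; sig = ⟨2 | 1⟩
  • {5,6}:  v_{5} + v_{6} = v_{4} ; sig = ⟨2 | 1⟩

Hence PRS(X_Σ) =
    ⟨2 | 0⟩
    ⟨2 | 0⟩
    ⟨2 | 1⟩
    ⟨2 | 1⟩
    ⟨2 | 1⟩
    ⟨2 | 1⟩


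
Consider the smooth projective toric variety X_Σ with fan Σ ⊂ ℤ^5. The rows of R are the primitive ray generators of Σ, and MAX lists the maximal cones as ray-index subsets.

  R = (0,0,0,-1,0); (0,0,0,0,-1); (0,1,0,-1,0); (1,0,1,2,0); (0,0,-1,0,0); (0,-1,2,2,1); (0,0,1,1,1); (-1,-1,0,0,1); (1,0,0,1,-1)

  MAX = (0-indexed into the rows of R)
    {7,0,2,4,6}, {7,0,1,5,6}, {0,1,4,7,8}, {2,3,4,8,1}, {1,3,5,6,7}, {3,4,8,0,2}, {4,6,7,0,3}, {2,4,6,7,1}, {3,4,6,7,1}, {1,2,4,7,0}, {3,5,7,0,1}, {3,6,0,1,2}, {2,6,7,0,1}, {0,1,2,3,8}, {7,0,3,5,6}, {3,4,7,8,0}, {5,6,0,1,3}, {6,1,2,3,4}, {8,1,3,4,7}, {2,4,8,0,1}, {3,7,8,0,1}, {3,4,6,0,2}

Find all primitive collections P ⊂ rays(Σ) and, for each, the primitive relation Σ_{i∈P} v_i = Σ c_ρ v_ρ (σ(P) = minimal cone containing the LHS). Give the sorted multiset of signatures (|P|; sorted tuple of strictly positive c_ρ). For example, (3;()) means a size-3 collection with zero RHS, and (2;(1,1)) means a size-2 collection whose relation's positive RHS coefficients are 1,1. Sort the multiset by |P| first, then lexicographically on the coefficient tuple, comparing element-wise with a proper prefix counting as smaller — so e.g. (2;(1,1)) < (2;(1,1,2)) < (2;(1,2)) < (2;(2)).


9 collections generate NE(X_Σ); each relation:

  P = {6,8}:  v_{6} + v_{8} = v_{3}  ⟹  sig = (2;(1))
  P = {4,5}:  v_{4} + v_{5} = v_{3} + v_{7}  ⟹  sig = (2;(1,1))
  P = {5,8}:  v_{5} + v_{8} = v_{0} + v_{1} + 2·v_{3} + v_{7}  ⟹  sig = (2;(1,1,1,2))
  P = {2,5}:  v_{2} + v_{5} = v_{0} + v_{1} + 2·v_{6}  ⟹  sig = (2;(1,1,2))
  P = {2,7,8}:  v_{2} + v_{7} + v_{8} = 0  ⟹  sig = (3;())
  P = {2,3,7}:  v_{2} + v_{3} + v_{7} = v_{6}  ⟹  sig = (3;(1))
  P = {0,1,4,6}:  v_{0} + v_{1} + v_{4} + v_{6} = 0  ⟹  sig = (4;())
  P = {0,1,3,4}:  v_{0} + v_{1} + v_{3} + v_{4} = v_{8}  ⟹  sig = (4;(1))
  P = {0,1,3,6,7}:  v_{0} + v_{1} + v_{3} + v_{6} + v_{7} = v_{5}  ⟹  sig = (5;(1))

so the primitive-relation signature multiset is
{ (2;(1)),  (2;(1,1)),  (2;(1,1,1,2)),  (2;(1,1,2)),  (3;()),  (3;(1)),  (4;()),  (4;(1)),  (5;(1)) }


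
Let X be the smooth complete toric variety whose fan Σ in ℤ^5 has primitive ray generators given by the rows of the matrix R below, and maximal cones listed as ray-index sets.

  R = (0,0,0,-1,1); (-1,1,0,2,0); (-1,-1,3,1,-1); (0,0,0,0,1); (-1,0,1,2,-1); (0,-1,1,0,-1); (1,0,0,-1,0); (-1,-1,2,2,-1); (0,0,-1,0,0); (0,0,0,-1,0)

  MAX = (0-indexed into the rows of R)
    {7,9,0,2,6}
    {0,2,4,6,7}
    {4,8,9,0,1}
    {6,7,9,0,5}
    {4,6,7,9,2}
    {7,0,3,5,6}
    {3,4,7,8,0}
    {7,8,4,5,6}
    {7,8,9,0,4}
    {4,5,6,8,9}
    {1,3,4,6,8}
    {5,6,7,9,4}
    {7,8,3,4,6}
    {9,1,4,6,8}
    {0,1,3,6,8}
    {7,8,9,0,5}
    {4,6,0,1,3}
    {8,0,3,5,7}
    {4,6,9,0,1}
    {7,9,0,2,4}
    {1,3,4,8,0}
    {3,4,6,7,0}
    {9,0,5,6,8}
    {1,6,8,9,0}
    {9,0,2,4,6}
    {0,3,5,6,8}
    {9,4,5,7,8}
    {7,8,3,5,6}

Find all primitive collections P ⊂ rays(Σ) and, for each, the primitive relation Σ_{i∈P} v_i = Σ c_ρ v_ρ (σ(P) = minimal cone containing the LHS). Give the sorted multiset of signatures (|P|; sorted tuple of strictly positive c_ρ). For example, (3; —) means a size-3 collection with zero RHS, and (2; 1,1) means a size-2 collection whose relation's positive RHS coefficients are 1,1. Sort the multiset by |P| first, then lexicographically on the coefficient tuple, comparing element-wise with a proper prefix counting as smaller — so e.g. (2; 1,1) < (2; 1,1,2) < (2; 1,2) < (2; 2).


Δ(Σ) — 10 vertices, 13 min non-faces:

  • {1,5}:  v_{1} + v_{5} = v_{4}  ⟹  sig = (2; 1)
  • {3,9}:  v_{3} + v_{9} = v_{0}  ⟹  sig = (2; 1)
  • {2,8}:  v_{2} + v_{8} = v_{7} + v_{9}  ⟹  sig = (2; 1,1)
  • {2,3}:  v_{2} + v_{3} = 2·v_{0} + v_{4} + v_{6} + v_{7}  ⟹  sig = (2; 1,1,1,2)
  • {1,7}:  v_{1} + v_{7} = v_{3} + 2·v_{4}  ⟹  sig = (2; 1,2)
  • {2,5}:  v_{2} + v_{5} = v_{6} + 2·v_{7} + 2·v_{9}  ⟹  sig = (2; 1,2,2)
  • {1,2}:  v_{1} + v_{2} = 2·v_{0} + 3·v_{4} + v_{6}  ⟹  sig = (2; 1,2,3)
  • {3,4,5}:  v_{3} + v_{4} + v_{5} = v_{7}  ⟹  sig = (3; 1)
  • {0,4,5}:  v_{0} + v_{4} + v_{5} = v_{7} + v_{9}  ⟹  sig = (3; 1,1)
  • {0,4,6,8}:  v_{0} + v_{4} + v_{6} + v_{8} = 0  ⟹  sig = (4; —)
  • {6,7,8,9}:  v_{6} + v_{7} + v_{8} + v_{9} = v_{5}  ⟹  sig = (4; 1)
  • {0,6,7,8}:  v_{0} + v_{6} + v_{7} + v_{8} = v_{3} + v_{5}  ⟹  sig = (4; 1,1)
  • {0,4,6,7,9}:  v_{0} + v_{4} + v_{6} + v_{7} + v_{9} = v_{2}  ⟹  sig = (5; 1)

Hence PRS(X_Σ) =
    |P|=2: 7 collections, coeffs (1), (1), (1,1), (1,1,1,2), (1,2), (1,2,2), (1,2,3)
    |P|=3: 2 collections, coeffs (1), (1,1)
    |P|=4: 3 collections, coeffs (), (1), (1,1)
    |P|=5: 1 collection, coeffs (1)


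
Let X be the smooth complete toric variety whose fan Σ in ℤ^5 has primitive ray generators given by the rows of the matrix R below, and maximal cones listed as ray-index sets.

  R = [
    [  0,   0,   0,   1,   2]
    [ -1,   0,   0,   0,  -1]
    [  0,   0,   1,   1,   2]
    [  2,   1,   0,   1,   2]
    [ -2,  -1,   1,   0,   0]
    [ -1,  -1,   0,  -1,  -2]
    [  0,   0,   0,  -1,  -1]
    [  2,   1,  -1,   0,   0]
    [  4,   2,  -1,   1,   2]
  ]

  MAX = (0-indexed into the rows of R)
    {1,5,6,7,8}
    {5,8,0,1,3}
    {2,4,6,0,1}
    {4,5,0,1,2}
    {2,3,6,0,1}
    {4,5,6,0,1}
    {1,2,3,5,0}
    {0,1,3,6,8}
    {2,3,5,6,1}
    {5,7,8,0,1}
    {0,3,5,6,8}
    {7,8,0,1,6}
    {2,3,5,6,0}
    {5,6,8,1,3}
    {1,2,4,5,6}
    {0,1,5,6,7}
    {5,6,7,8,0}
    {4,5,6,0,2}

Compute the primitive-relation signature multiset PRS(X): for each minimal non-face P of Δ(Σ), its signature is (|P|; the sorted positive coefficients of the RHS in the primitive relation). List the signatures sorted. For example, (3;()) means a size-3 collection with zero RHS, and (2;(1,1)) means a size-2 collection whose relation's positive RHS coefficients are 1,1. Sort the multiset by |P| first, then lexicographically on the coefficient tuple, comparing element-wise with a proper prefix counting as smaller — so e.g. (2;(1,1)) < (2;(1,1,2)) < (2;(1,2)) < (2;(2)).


Minimal non-faces — 9 found among 9 rays, 18 max cones:

  {4,7}:  v_{4} + v_{7} = 0  ⟹  sig = (2;())
  {2,7}:  v_{2} + v_{7} = v_{3}  ⟹  sig = (2;(1))
  {3,4}:  v_{3} + v_{4} = v_{2}  ⟹  sig = (2;(1))
  {3,7}:  v_{3} + v_{7} = v_{8}  ⟹  sig = (2;(1))
  {4,8}:  v_{4} + v_{8} = v_{3}  ⟹  sig = (2;(1))
  {2,8}:  v_{2} + v_{8} = 2·v_{3}  ⟹  sig = (2;(2))
  {0,1,3,5,6}:  v_{0} + v_{1} + v_{3} + v_{5} + v_{6} = 0  ⟹  sig = (5;())
  {0,1,2,5,6}:  v_{0} + v_{1} + v_{2} + v_{5} + v_{6} = v_{4}  ⟹  sig = (5;(1))
  {0,1,5,6,8}:  v_{0} + v_{1} + v_{5} + v_{6} + v_{8} = v_{7}  ⟹  sig = (5;(1))

so the primitive-relation signature multiset is
    |P|=2: 6 collections, coeffs (), (1), (1), (1), (1), (2)
    |P|=5: 3 collections, coeffs (), (1), (1)
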